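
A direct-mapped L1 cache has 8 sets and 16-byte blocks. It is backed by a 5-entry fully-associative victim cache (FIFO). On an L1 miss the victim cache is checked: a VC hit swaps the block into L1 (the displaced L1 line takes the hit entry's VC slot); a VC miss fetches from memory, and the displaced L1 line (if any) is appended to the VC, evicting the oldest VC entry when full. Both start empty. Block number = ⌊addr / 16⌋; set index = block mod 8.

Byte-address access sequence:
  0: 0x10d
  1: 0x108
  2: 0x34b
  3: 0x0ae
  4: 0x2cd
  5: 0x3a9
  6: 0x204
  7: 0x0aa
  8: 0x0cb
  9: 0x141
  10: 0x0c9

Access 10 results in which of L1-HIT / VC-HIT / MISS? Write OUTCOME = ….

OUTCOME = VC-HIT

  [0] addr=0x10d blk=16 s=0: MISS | VC []
  [1] addr=0x108 blk=16 s=0: L1-HIT | VC []
  [2] addr=0x34b blk=52 s=4: MISS | VC []
  [3] addr=0xae blk=10 s=2: MISS | VC []
  [4] addr=0x2cd blk=44 s=4: MISS | VC [52]
  [5] addr=0x3a9 blk=58 s=2: MISS | VC [52, 10]
  [6] addr=0x204 blk=32 s=0: MISS | VC [52, 10, 16]
  [7] addr=0xaa blk=10 s=2: VC-HIT | VC [52, 58, 16]
  [8] addr=0xcb blk=12 s=4: MISS | VC [52, 58, 16, 44]
  [9] addr=0x141 blk=20 s=4: MISS | VC [52, 58, 16, 44, 12]
  [10] addr=0xc9 blk=12 s=4: VC-HIT | VC [52, 58, 16, 44, 20]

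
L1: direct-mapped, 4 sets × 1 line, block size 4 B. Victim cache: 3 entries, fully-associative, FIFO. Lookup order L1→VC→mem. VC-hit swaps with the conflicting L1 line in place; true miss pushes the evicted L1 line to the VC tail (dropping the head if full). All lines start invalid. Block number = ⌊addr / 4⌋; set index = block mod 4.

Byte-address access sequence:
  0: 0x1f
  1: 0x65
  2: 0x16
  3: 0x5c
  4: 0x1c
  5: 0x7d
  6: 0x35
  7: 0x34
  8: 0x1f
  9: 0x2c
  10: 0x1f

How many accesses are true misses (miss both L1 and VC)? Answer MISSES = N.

MISSES = 7

#0 0x1f→b7/s3 MISS; vc=[]
#1 0x65→b25/s1 MISS; vc=[]
#2 0x16→b5/s1 MISS; vc=[25]
#3 0x5c→b23/s3 MISS; vc=[25,7]
#4 0x1c→b7/s3 VC-HIT; vc=[25,23]
#5 0x7d→b31/s3 MISS; vc=[25,23,7]
#6 0x35→b13/s1 MISS; vc=[23,7,5]
#7 0x34→b13/s1 L1-HIT; vc=[23,7,5]
#8 0x1f→b7/s3 VC-HIT; vc=[23,31,5]
#9 0x2c→b11/s3 MISS; vc=[31,5,7]
#10 0x1f→b7/s3 VC-HIT; vc=[31,5,11]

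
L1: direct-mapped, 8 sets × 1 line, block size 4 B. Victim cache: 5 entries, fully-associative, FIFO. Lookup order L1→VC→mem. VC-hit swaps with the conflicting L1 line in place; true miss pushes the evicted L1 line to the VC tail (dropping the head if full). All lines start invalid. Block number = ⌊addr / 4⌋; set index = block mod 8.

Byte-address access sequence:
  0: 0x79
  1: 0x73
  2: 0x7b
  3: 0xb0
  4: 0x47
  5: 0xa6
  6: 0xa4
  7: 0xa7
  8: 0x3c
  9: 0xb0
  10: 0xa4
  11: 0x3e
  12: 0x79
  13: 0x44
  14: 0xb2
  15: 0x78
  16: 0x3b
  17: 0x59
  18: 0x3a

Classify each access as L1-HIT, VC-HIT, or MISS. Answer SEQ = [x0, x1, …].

0: 0x79 (blk 30, set 6) → MISS  vc=[]
1: 0x73 (blk 28, set 4) → MISS  vc=[]
2: 0x7b (blk 30, set 6) → L1-HIT  vc=[]
3: 0xb0 (blk 44, set 4) → MISS  vc=[28]
4: 0x47 (blk 17, set 1) → MISS  vc=[28]
5: 0xa6 (blk 41, set 1) → MISS  vc=[28, 17]
6: 0xa4 (blk 41, set 1) → L1-HIT  vc=[28, 17]
7: 0xa7 (blk 41, set 1) → L1-HIT  vc=[28, 17]
8: 0x3c (blk 15, set 7) → MISS  vc=[28, 17]
9: 0xb0 (blk 44, set 4) → L1-HIT  vc=[28, 17]
10: 0xa4 (blk 41, set 1) → L1-HIT  vc=[28, 17]
11: 0x3e (blk 15, set 7) → L1-HIT  vc=[28, 17]
12: 0x79 (blk 30, set 6) → L1-HIT  vc=[28, 17]
13: 0x44 (blk 17, set 1) → VC-HIT  vc=[28, 41]
14: 0xb2 (blk 44, set 4) → L1-HIT  vc=[28, 41]
15: 0x78 (blk 30, set 6) → L1-HIT  vc=[28, 41]
16: 0x3b (blk 14, set 6) → MISS  vc=[28, 41, 30]
17: 0x59 (blk 22, set 6) → MISS  vc=[28, 41, 30, 14]
18: 0x3a (blk 14, set 6) → VC-HIT  vc=[28, 41, 30, 22]

SEQ = [MISS, MISS, L1-HIT, MISS, MISS, MISS, L1-HIT, L1-HIT, MISS, L1-HIT, L1-HIT, L1-HIT, L1-HIT, VC-HIT, L1-HIT, L1-HIT, MISS, MISS, VC-HIT]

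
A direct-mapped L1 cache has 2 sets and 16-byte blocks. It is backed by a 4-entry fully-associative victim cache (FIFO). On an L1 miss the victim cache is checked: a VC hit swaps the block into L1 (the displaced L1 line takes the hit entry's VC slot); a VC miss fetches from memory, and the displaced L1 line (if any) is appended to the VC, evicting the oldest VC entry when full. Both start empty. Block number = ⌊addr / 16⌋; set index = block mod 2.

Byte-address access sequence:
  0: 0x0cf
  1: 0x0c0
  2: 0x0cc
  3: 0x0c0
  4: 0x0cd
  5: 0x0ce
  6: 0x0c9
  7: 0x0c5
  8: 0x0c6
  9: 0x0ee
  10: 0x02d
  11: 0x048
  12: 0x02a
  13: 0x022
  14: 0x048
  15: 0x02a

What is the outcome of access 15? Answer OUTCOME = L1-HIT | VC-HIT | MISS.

  [0] addr=0xcf blk=12 s=0: MISS | VC []
  [1] addr=0xc0 blk=12 s=0: L1-HIT | VC []
  [2] addr=0xcc blk=12 s=0: L1-HIT | VC []
  [3] addr=0xc0 blk=12 s=0: L1-HIT | VC []
  [4] addr=0xcd blk=12 s=0: L1-HIT | VC []
  [5] addr=0xce blk=12 s=0: L1-HIT | VC []
  [6] addr=0xc9 blk=12 s=0: L1-HIT | VC []
  [7] addr=0xc5 blk=12 s=0: L1-HIT | VC []
  [8] addr=0xc6 blk=12 s=0: L1-HIT | VC []
  [9] addr=0xee blk=14 s=0: MISS | VC [12]
  [10] addr=0x2d blk=2 s=0: MISS | VC [12, 14]
  [11] addr=0x48 blk=4 s=0: MISS | VC [12, 14, 2]
  [12] addr=0x2a blk=2 s=0: VC-HIT | VC [12, 14, 4]
  [13] addr=0x22 blk=2 s=0: L1-HIT | VC [12, 14, 4]
  [14] addr=0x48 blk=4 s=0: VC-HIT | VC [12, 14, 2]
  [15] addr=0x2a blk=2 s=0: VC-HIT | VC [12, 14, 4]

OUTCOME = VC-HIT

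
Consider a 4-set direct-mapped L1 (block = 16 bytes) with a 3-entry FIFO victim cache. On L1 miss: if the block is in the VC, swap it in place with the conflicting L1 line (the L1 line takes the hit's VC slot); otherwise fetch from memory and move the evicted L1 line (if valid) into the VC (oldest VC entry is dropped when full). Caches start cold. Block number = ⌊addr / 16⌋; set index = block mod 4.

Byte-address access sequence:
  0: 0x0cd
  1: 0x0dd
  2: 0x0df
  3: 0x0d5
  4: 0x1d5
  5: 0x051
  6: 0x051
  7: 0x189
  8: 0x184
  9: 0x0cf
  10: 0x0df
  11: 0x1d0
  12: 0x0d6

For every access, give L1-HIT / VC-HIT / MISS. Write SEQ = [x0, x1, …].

SEQ = [MISS, MISS, L1-HIT, L1-HIT, MISS, MISS, L1-HIT, MISS, L1-HIT, VC-HIT, VC-HIT, VC-HIT, VC-HIT]

  [0] addr=0xcd blk=12 s=0: MISS | VC []
  [1] addr=0xdd blk=13 s=1: MISS | VC []
  [2] addr=0xdf blk=13 s=1: L1-HIT | VC []
  [3] addr=0xd5 blk=13 s=1: L1-HIT | VC []
  [4] addr=0x1d5 blk=29 s=1: MISS | VC [13]
  [5] addr=0x51 blk=5 s=1: MISS | VC [13, 29]
  [6] addr=0x51 blk=5 s=1: L1-HIT | VC [13, 29]
  [7] addr=0x189 blk=24 s=0: MISS | VC [13, 29, 12]
  [8] addr=0x184 blk=24 s=0: L1-HIT | VC [13, 29, 12]
  [9] addr=0xcf blk=12 s=0: VC-HIT | VC [13, 29, 24]
  [10] addr=0xdf blk=13 s=1: VC-HIT | VC [5, 29, 24]
  [11] addr=0x1d0 blk=29 s=1: VC-HIT | VC [5, 13, 24]
  [12] addr=0xd6 blk=13 s=1: VC-HIT | VC [5, 29, 24]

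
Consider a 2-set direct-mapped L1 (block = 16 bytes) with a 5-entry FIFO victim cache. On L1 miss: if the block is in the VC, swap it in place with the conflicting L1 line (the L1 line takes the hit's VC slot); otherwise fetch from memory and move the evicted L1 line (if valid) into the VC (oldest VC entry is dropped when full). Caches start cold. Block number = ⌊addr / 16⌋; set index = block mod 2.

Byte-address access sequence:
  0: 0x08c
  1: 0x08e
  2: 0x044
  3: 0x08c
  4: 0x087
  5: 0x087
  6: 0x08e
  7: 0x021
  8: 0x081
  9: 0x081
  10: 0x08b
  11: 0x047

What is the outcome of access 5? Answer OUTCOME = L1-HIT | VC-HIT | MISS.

OUTCOME = L1-HIT

  [0] addr=0x8c blk=8 s=0: MISS | VC []
  [1] addr=0x8e blk=8 s=0: L1-HIT | VC []
  [2] addr=0x44 blk=4 s=0: MISS | VC [8]
  [3] addr=0x8c blk=8 s=0: VC-HIT | VC [4]
  [4] addr=0x87 blk=8 s=0: L1-HIT | VC [4]
  [5] addr=0x87 blk=8 s=0: L1-HIT | VC [4]
  [6] addr=0x8e blk=8 s=0: L1-HIT | VC [4]
  [7] addr=0x21 blk=2 s=0: MISS | VC [4, 8]
  [8] addr=0x81 blk=8 s=0: VC-HIT | VC [4, 2]
  [9] addr=0x81 blk=8 s=0: L1-HIT | VC [4, 2]
  [10] addr=0x8b blk=8 s=0: L1-HIT | VC [4, 2]
  [11] addr=0x47 blk=4 s=0: VC-HIT | VC [8, 2]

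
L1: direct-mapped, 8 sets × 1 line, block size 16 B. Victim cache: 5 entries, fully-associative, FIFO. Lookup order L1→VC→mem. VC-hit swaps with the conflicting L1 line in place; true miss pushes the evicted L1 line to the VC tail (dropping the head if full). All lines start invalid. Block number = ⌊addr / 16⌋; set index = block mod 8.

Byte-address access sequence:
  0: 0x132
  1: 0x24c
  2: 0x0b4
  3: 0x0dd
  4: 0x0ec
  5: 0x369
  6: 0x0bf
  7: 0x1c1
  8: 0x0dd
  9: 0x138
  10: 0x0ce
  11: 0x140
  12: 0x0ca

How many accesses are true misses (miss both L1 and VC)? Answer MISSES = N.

MISSES = 9

0: 0x132 (blk 19, set 3) → MISS  vc=[]
1: 0x24c (blk 36, set 4) → MISS  vc=[]
2: 0xb4 (blk 11, set 3) → MISS  vc=[19]
3: 0xdd (blk 13, set 5) → MISS  vc=[19]
4: 0xec (blk 14, set 6) → MISS  vc=[19]
5: 0x369 (blk 54, set 6) → MISS  vc=[19, 14]
6: 0xbf (blk 11, set 3) → L1-HIT  vc=[19, 14]
7: 0x1c1 (blk 28, set 4) → MISS  vc=[19, 14, 36]
8: 0xdd (blk 13, set 5) → L1-HIT  vc=[19, 14, 36]
9: 0x138 (blk 19, set 3) → VC-HIT  vc=[11, 14, 36]
10: 0xce (blk 12, set 4) → MISS  vc=[11, 14, 36, 28]
11: 0x140 (blk 20, set 4) → MISS  vc=[11, 14, 36, 28, 12]
12: 0xca (blk 12, set 4) → VC-HIT  vc=[11, 14, 36, 28, 20]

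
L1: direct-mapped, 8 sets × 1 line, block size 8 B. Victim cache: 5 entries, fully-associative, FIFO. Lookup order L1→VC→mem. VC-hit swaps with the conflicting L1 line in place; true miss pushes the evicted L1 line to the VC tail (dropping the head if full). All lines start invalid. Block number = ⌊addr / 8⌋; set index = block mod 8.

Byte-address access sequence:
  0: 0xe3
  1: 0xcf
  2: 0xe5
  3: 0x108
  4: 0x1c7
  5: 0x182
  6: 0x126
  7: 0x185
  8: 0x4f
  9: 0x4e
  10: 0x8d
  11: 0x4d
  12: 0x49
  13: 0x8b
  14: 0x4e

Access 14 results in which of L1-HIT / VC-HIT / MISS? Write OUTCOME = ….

#0 0xe3→b28/s4 MISS; vc=[]
#1 0xcf→b25/s1 MISS; vc=[]
#2 0xe5→b28/s4 L1-HIT; vc=[]
#3 0x108→b33/s1 MISS; vc=[25]
#4 0x1c7→b56/s0 MISS; vc=[25]
#5 0x182→b48/s0 MISS; vc=[25,56]
#6 0x126→b36/s4 MISS; vc=[25,56,28]
#7 0x185→b48/s0 L1-HIT; vc=[25,56,28]
#8 0x4f→b9/s1 MISS; vc=[25,56,28,33]
#9 0x4e→b9/s1 L1-HIT; vc=[25,56,28,33]
#10 0x8d→b17/s1 MISS; vc=[25,56,28,33,9]
#11 0x4d→b9/s1 VC-HIT; vc=[25,56,28,33,17]
#12 0x49→b9/s1 L1-HIT; vc=[25,56,28,33,17]
#13 0x8b→b17/s1 VC-HIT; vc=[25,56,28,33,9]
#14 0x4e→b9/s1 VC-HIT; vc=[25,56,28,33,17]

OUTCOME = VC-HIT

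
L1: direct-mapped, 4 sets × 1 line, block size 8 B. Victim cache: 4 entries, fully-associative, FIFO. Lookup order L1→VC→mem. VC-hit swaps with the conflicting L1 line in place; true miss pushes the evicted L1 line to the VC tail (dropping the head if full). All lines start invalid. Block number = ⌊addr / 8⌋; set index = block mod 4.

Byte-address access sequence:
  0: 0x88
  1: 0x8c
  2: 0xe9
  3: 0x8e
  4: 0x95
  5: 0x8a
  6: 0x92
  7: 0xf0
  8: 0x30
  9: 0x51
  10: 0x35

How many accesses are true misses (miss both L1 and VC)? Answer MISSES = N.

MISSES = 6

  [0] addr=0x88 blk=17 s=1: MISS | VC []
  [1] addr=0x8c blk=17 s=1: L1-HIT | VC []
  [2] addr=0xe9 blk=29 s=1: MISS | VC [17]
  [3] addr=0x8e blk=17 s=1: VC-HIT | VC [29]
  [4] addr=0x95 blk=18 s=2: MISS | VC [29]
  [5] addr=0x8a blk=17 s=1: L1-HIT | VC [29]
  [6] addr=0x92 blk=18 s=2: L1-HIT | VC [29]
  [7] addr=0xf0 blk=30 s=2: MISS | VC [29, 18]
  [8] addr=0x30 blk=6 s=2: MISS | VC [29, 18, 30]
  [9] addr=0x51 blk=10 s=2: MISS | VC [29, 18, 30, 6]
  [10] addr=0x35 blk=6 s=2: VC-HIT | VC [29, 18, 30, 10]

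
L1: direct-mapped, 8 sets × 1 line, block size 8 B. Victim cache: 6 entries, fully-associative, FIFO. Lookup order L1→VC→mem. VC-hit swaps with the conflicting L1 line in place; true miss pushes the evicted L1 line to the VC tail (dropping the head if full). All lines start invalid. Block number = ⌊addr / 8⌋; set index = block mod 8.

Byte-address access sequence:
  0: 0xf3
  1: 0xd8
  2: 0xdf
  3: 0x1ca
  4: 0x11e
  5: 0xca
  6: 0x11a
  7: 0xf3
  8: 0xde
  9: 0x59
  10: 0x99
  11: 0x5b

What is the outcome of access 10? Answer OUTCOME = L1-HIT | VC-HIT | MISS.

  [0] addr=0xf3 blk=30 s=6: MISS | VC []
  [1] addr=0xd8 blk=27 s=3: MISS | VC []
  [2] addr=0xdf blk=27 s=3: L1-HIT | VC []
  [3] addr=0x1ca blk=57 s=1: MISS | VC []
  [4] addr=0x11e blk=35 s=3: MISS | VC [27]
  [5] addr=0xca blk=25 s=1: MISS | VC [27, 57]
  [6] addr=0x11a blk=35 s=3: L1-HIT | VC [27, 57]
  [7] addr=0xf3 blk=30 s=6: L1-HIT | VC [27, 57]
  [8] addr=0xde blk=27 s=3: VC-HIT | VC [35, 57]
  [9] addr=0x59 blk=11 s=3: MISS | VC [35, 57, 27]
  [10] addr=0x99 blk=19 s=3: MISS | VC [35, 57, 27, 11]
  [11] addr=0x5b blk=11 s=3: VC-HIT | VC [35, 57, 27, 19]

OUTCOME = MISS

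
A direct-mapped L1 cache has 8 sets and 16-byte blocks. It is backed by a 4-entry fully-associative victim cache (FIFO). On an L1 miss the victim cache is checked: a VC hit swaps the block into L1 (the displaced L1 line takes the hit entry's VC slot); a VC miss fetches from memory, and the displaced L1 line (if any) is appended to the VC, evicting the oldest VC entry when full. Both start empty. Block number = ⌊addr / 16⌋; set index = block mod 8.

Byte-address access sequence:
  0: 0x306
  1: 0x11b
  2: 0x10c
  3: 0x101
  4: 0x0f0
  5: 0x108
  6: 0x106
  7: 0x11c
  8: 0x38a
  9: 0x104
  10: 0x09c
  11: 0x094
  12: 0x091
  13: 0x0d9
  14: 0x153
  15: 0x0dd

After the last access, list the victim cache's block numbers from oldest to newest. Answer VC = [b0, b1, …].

  [0] addr=0x306 blk=48 s=0: MISS | VC []
  [1] addr=0x11b blk=17 s=1: MISS | VC []
  [2] addr=0x10c blk=16 s=0: MISS | VC [48]
  [3] addr=0x101 blk=16 s=0: L1-HIT | VC [48]
  [4] addr=0xf0 blk=15 s=7: MISS | VC [48]
  [5] addr=0x108 blk=16 s=0: L1-HIT | VC [48]
  [6] addr=0x106 blk=16 s=0: L1-HIT | VC [48]
  [7] addr=0x11c blk=17 s=1: L1-HIT | VC [48]
  [8] addr=0x38a blk=56 s=0: MISS | VC [48, 16]
  [9] addr=0x104 blk=16 s=0: VC-HIT | VC [48, 56]
  [10] addr=0x9c blk=9 s=1: MISS | VC [48, 56, 17]
  [11] addr=0x94 blk=9 s=1: L1-HIT | VC [48, 56, 17]
  [12] addr=0x91 blk=9 s=1: L1-HIT | VC [48, 56, 17]
  [13] addr=0xd9 blk=13 s=5: MISS | VC [48, 56, 17]
  [14] addr=0x153 blk=21 s=5: MISS | VC [48, 56, 17, 13]
  [15] addr=0xdd blk=13 s=5: VC-HIT | VC [48, 56, 17, 21]

VC = [48, 56, 17, 21]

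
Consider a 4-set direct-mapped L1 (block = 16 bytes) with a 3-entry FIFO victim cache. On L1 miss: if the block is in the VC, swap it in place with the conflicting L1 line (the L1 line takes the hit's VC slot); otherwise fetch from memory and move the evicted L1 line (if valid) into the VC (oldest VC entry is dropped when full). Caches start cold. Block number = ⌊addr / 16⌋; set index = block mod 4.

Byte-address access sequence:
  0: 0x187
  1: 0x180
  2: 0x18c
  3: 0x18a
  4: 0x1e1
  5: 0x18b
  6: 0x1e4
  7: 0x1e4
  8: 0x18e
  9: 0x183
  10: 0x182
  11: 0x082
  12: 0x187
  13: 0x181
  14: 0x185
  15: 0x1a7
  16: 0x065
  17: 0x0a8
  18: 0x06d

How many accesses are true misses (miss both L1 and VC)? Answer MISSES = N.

MISSES = 6

  [0] addr=0x187 blk=24 s=0: MISS | VC []
  [1] addr=0x180 blk=24 s=0: L1-HIT | VC []
  [2] addr=0x18c blk=24 s=0: L1-HIT | VC []
  [3] addr=0x18a blk=24 s=0: L1-HIT | VC []
  [4] addr=0x1e1 blk=30 s=2: MISS | VC []
  [5] addr=0x18b blk=24 s=0: L1-HIT | VC []
  [6] addr=0x1e4 blk=30 s=2: L1-HIT | VC []
  [7] addr=0x1e4 blk=30 s=2: L1-HIT | VC []
  [8] addr=0x18e blk=24 s=0: L1-HIT | VC []
  [9] addr=0x183 blk=24 s=0: L1-HIT | VC []
  [10] addr=0x182 blk=24 s=0: L1-HIT | VC []
  [11] addr=0x82 blk=8 s=0: MISS | VC [24]
  [12] addr=0x187 blk=24 s=0: VC-HIT | VC [8]
  [13] addr=0x181 blk=24 s=0: L1-HIT | VC [8]
  [14] addr=0x185 blk=24 s=0: L1-HIT | VC [8]
  [15] addr=0x1a7 blk=26 s=2: MISS | VC [8, 30]
  [16] addr=0x65 blk=6 s=2: MISS | VC [8, 30, 26]
  [17] addr=0xa8 blk=10 s=2: MISS | VC [30, 26, 6]
  [18] addr=0x6d blk=6 s=2: VC-HIT | VC [30, 26, 10]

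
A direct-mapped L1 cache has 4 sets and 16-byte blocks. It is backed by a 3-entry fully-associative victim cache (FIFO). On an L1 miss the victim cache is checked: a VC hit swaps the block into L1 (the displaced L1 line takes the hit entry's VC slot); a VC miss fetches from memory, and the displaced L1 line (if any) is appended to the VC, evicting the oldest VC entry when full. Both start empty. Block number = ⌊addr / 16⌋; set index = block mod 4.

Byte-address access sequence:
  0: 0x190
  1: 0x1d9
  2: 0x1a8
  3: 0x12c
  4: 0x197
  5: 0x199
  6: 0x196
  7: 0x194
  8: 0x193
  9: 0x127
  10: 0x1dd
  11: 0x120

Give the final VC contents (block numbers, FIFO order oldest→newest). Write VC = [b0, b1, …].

0: 0x190 (blk 25, set 1) → MISS  vc=[]
1: 0x1d9 (blk 29, set 1) → MISS  vc=[25]
2: 0x1a8 (blk 26, set 2) → MISS  vc=[25]
3: 0x12c (blk 18, set 2) → MISS  vc=[25, 26]
4: 0x197 (blk 25, set 1) → VC-HIT  vc=[29, 26]
5: 0x199 (blk 25, set 1) → L1-HIT  vc=[29, 26]
6: 0x196 (blk 25, set 1) → L1-HIT  vc=[29, 26]
7: 0x194 (blk 25, set 1) → L1-HIT  vc=[29, 26]
8: 0x193 (blk 25, set 1) → L1-HIT  vc=[29, 26]
9: 0x127 (blk 18, set 2) → L1-HIT  vc=[29, 26]
10: 0x1dd (blk 29, set 1) → VC-HIT  vc=[25, 26]
11: 0x120 (blk 18, set 2) → L1-HIT  vc=[25, 26]

VC = [25, 26]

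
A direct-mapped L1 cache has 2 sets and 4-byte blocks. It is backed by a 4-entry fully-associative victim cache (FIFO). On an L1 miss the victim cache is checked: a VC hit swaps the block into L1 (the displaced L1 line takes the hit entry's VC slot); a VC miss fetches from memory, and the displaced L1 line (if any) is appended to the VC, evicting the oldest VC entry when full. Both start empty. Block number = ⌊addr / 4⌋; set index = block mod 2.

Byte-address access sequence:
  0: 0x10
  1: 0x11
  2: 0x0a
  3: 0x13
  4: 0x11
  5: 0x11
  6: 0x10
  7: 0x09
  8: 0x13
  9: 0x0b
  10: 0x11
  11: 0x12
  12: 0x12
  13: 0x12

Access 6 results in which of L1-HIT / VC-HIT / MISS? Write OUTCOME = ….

OUTCOME = L1-HIT

  [0] addr=0x10 blk=4 s=0: MISS | VC []
  [1] addr=0x11 blk=4 s=0: L1-HIT | VC []
  [2] addr=0xa blk=2 s=0: MISS | VC [4]
  [3] addr=0x13 blk=4 s=0: VC-HIT | VC [2]
  [4] addr=0x11 blk=4 s=0: L1-HIT | VC [2]
  [5] addr=0x11 blk=4 s=0: L1-HIT | VC [2]
  [6] addr=0x10 blk=4 s=0: L1-HIT | VC [2]
  [7] addr=0x9 blk=2 s=0: VC-HIT | VC [4]
  [8] addr=0x13 blk=4 s=0: VC-HIT | VC [2]
  [9] addr=0xb blk=2 s=0: VC-HIT | VC [4]
  [10] addr=0x11 blk=4 s=0: VC-HIT | VC [2]
  [11] addr=0x12 blk=4 s=0: L1-HIT | VC [2]
  [12] addr=0x12 blk=4 s=0: L1-HIT | VC [2]
  [13] addr=0x12 blk=4 s=0: L1-HIT | VC [2]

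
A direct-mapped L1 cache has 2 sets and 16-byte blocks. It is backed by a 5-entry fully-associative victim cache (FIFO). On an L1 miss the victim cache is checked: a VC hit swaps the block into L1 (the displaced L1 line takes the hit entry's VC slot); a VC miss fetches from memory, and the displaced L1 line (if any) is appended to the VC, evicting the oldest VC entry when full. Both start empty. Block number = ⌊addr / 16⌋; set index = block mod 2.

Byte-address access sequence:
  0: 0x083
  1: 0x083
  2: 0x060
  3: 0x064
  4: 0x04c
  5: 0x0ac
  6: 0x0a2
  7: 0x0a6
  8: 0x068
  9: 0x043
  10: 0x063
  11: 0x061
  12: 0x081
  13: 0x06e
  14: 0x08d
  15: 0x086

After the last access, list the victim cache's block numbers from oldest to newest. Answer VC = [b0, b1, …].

VC = [6, 10, 4]

0: 0x83 (blk 8, set 0) → MISS  vc=[]
1: 0x83 (blk 8, set 0) → L1-HIT  vc=[]
2: 0x60 (blk 6, set 0) → MISS  vc=[8]
3: 0x64 (blk 6, set 0) → L1-HIT  vc=[8]
4: 0x4c (blk 4, set 0) → MISS  vc=[8, 6]
5: 0xac (blk 10, set 0) → MISS  vc=[8, 6, 4]
6: 0xa2 (blk 10, set 0) → L1-HIT  vc=[8, 6, 4]
7: 0xa6 (blk 10, set 0) → L1-HIT  vc=[8, 6, 4]
8: 0x68 (blk 6, set 0) → VC-HIT  vc=[8, 10, 4]
9: 0x43 (blk 4, set 0) → VC-HIT  vc=[8, 10, 6]
10: 0x63 (blk 6, set 0) → VC-HIT  vc=[8, 10, 4]
11: 0x61 (blk 6, set 0) → L1-HIT  vc=[8, 10, 4]
12: 0x81 (blk 8, set 0) → VC-HIT  vc=[6, 10, 4]
13: 0x6e (blk 6, set 0) → VC-HIT  vc=[8, 10, 4]
14: 0x8d (blk 8, set 0) → VC-HIT  vc=[6, 10, 4]
15: 0x86 (blk 8, set 0) → L1-HIT  vc=[6, 10, 4]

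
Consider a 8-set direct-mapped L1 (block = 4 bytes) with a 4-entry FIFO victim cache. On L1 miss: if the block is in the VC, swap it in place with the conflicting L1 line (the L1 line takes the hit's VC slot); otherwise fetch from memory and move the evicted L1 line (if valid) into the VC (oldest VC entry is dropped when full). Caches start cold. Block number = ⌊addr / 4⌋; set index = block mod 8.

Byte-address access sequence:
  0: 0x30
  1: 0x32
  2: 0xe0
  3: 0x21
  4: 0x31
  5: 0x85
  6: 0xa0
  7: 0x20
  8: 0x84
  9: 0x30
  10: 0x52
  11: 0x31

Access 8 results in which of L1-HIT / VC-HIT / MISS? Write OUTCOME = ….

OUTCOME = L1-HIT

  [0] addr=0x30 blk=12 s=4: MISS | VC []
  [1] addr=0x32 blk=12 s=4: L1-HIT | VC []
  [2] addr=0xe0 blk=56 s=0: MISS | VC []
  [3] addr=0x21 blk=8 s=0: MISS | VC [56]
  [4] addr=0x31 blk=12 s=4: L1-HIT | VC [56]
  [5] addr=0x85 blk=33 s=1: MISS | VC [56]
  [6] addr=0xa0 blk=40 s=0: MISS | VC [56, 8]
  [7] addr=0x20 blk=8 s=0: VC-HIT | VC [56, 40]
  [8] addr=0x84 blk=33 s=1: L1-HIT | VC [56, 40]
  [9] addr=0x30 blk=12 s=4: L1-HIT | VC [56, 40]
  [10] addr=0x52 blk=20 s=4: MISS | VC [56, 40, 12]
  [11] addr=0x31 blk=12 s=4: VC-HIT | VC [56, 40, 20]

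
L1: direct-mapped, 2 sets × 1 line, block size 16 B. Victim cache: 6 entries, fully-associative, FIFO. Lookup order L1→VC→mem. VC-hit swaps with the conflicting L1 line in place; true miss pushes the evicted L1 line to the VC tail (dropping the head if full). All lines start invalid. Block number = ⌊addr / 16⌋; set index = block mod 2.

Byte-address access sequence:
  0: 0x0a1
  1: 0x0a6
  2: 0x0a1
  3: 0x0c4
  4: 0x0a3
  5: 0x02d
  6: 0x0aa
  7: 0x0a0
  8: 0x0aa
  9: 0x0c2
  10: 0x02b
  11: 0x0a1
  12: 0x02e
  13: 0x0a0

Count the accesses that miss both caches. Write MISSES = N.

  [0] addr=0xa1 blk=10 s=0: MISS | VC []
  [1] addr=0xa6 blk=10 s=0: L1-HIT | VC []
  [2] addr=0xa1 blk=10 s=0: L1-HIT | VC []
  [3] addr=0xc4 blk=12 s=0: MISS | VC [10]
  [4] addr=0xa3 blk=10 s=0: VC-HIT | VC [12]
  [5] addr=0x2d blk=2 s=0: MISS | VC [12, 10]
  [6] addr=0xaa blk=10 s=0: VC-HIT | VC [12, 2]
  [7] addr=0xa0 blk=10 s=0: L1-HIT | VC [12, 2]
  [8] addr=0xaa blk=10 s=0: L1-HIT | VC [12, 2]
  [9] addr=0xc2 blk=12 s=0: VC-HIT | VC [10, 2]
  [10] addr=0x2b blk=2 s=0: VC-HIT | VC [10, 12]
  [11] addr=0xa1 blk=10 s=0: VC-HIT | VC [2, 12]
  [12] addr=0x2e blk=2 s=0: VC-HIT | VC [10, 12]
  [13] addr=0xa0 blk=10 s=0: VC-HIT | VC [2, 12]

MISSES = 3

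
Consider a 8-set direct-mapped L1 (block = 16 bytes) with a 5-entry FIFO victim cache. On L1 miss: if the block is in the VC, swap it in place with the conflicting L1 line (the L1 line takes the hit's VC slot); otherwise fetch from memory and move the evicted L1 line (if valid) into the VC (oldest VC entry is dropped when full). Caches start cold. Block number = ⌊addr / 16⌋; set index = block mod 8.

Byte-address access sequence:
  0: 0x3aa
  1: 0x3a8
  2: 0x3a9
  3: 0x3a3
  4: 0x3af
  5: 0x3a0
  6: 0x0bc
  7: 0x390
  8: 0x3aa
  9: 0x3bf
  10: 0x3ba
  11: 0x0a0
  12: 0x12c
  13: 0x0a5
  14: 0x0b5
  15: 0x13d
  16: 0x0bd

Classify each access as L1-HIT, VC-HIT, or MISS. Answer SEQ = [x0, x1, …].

0: 0x3aa (blk 58, set 2) → MISS  vc=[]
1: 0x3a8 (blk 58, set 2) → L1-HIT  vc=[]
2: 0x3a9 (blk 58, set 2) → L1-HIT  vc=[]
3: 0x3a3 (blk 58, set 2) → L1-HIT  vc=[]
4: 0x3af (blk 58, set 2) → L1-HIT  vc=[]
5: 0x3a0 (blk 58, set 2) → L1-HIT  vc=[]
6: 0xbc (blk 11, set 3) → MISS  vc=[]
7: 0x390 (blk 57, set 1) → MISS  vc=[]
8: 0x3aa (blk 58, set 2) → L1-HIT  vc=[]
9: 0x3bf (blk 59, set 3) → MISS  vc=[11]
10: 0x3ba (blk 59, set 3) → L1-HIT  vc=[11]
11: 0xa0 (blk 10, set 2) → MISS  vc=[11, 58]
12: 0x12c (blk 18, set 2) → MISS  vc=[11, 58, 10]
13: 0xa5 (blk 10, set 2) → VC-HIT  vc=[11, 58, 18]
14: 0xb5 (blk 11, set 3) → VC-HIT  vc=[59, 58, 18]
15: 0x13d (blk 19, set 3) → MISS  vc=[59, 58, 18, 11]
16: 0xbd (blk 11, set 3) → VC-HIT  vc=[59, 58, 18, 19]

SEQ = [MISS, L1-HIT, L1-HIT, L1-HIT, L1-HIT, L1-HIT, MISS, MISS, L1-HIT, MISS, L1-HIT, MISS, MISS, VC-HIT, VC-HIT, MISS, VC-HIT]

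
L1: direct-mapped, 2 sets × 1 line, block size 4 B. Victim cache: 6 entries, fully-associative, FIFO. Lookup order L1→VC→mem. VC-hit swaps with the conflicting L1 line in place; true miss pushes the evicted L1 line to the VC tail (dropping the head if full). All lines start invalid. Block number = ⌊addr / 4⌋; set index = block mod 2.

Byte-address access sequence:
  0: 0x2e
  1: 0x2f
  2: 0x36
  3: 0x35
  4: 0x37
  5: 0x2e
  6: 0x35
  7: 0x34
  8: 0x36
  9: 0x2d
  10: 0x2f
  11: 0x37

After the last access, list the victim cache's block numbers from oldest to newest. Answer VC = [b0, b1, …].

VC = [11]

  [0] addr=0x2e blk=11 s=1: MISS | VC []
  [1] addr=0x2f blk=11 s=1: L1-HIT | VC []
  [2] addr=0x36 blk=13 s=1: MISS | VC [11]
  [3] addr=0x35 blk=13 s=1: L1-HIT | VC [11]
  [4] addr=0x37 blk=13 s=1: L1-HIT | VC [11]
  [5] addr=0x2e blk=11 s=1: VC-HIT | VC [13]
  [6] addr=0x35 blk=13 s=1: VC-HIT | VC [11]
  [7] addr=0x34 blk=13 s=1: L1-HIT | VC [11]
  [8] addr=0x36 blk=13 s=1: L1-HIT | VC [11]
  [9] addr=0x2d blk=11 s=1: VC-HIT | VC [13]
  [10] addr=0x2f blk=11 s=1: L1-HIT | VC [13]
  [11] addr=0x37 blk=13 s=1: VC-HIT | VC [11]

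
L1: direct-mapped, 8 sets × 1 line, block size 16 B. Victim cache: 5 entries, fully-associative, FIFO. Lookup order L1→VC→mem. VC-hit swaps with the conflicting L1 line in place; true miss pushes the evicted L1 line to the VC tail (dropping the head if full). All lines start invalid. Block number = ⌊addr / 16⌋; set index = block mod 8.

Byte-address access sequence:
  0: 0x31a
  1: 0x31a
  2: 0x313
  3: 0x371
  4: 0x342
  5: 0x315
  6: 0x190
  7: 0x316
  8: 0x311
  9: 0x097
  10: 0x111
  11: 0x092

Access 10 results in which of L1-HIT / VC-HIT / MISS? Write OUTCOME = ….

OUTCOME = MISS

0: 0x31a (blk 49, set 1) → MISS  vc=[]
1: 0x31a (blk 49, set 1) → L1-HIT  vc=[]
2: 0x313 (blk 49, set 1) → L1-HIT  vc=[]
3: 0x371 (blk 55, set 7) → MISS  vc=[]
4: 0x342 (blk 52, set 4) → MISS  vc=[]
5: 0x315 (blk 49, set 1) → L1-HIT  vc=[]
6: 0x190 (blk 25, set 1) → MISS  vc=[49]
7: 0x316 (blk 49, set 1) → VC-HIT  vc=[25]
8: 0x311 (blk 49, set 1) → L1-HIT  vc=[25]
9: 0x97 (blk 9, set 1) → MISS  vc=[25, 49]
10: 0x111 (blk 17, set 1) → MISS  vc=[25, 49, 9]
11: 0x92 (blk 9, set 1) → VC-HIT  vc=[25, 49, 17]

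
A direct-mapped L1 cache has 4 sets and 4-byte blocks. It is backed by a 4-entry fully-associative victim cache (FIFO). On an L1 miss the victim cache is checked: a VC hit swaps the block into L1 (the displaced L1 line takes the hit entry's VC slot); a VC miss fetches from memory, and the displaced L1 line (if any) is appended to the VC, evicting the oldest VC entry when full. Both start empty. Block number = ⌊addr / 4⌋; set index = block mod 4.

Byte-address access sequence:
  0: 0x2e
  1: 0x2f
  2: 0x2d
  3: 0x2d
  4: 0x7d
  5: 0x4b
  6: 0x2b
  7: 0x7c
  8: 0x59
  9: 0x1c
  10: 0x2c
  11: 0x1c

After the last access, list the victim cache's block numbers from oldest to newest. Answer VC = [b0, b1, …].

VC = [11, 18, 10, 31]

0: 0x2e (blk 11, set 3) → MISS  vc=[]
1: 0x2f (blk 11, set 3) → L1-HIT  vc=[]
2: 0x2d (blk 11, set 3) → L1-HIT  vc=[]
3: 0x2d (blk 11, set 3) → L1-HIT  vc=[]
4: 0x7d (blk 31, set 3) → MISS  vc=[11]
5: 0x4b (blk 18, set 2) → MISS  vc=[11]
6: 0x2b (blk 10, set 2) → MISS  vc=[11, 18]
7: 0x7c (blk 31, set 3) → L1-HIT  vc=[11, 18]
8: 0x59 (blk 22, set 2) → MISS  vc=[11, 18, 10]
9: 0x1c (blk 7, set 3) → MISS  vc=[11, 18, 10, 31]
10: 0x2c (blk 11, set 3) → VC-HIT  vc=[7, 18, 10, 31]
11: 0x1c (blk 7, set 3) → VC-HIT  vc=[11, 18, 10, 31]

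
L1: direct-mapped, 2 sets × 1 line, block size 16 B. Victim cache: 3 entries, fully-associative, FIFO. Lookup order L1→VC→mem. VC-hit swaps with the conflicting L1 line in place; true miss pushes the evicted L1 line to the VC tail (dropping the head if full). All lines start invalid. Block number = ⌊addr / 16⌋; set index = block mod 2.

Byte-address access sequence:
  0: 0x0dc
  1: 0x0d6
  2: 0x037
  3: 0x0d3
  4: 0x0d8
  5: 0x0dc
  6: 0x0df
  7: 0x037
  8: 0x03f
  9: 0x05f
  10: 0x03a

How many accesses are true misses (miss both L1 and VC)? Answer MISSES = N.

#0 0xdc→b13/s1 MISS; vc=[]
#1 0xd6→b13/s1 L1-HIT; vc=[]
#2 0x37→b3/s1 MISS; vc=[13]
#3 0xd3→b13/s1 VC-HIT; vc=[3]
#4 0xd8→b13/s1 L1-HIT; vc=[3]
#5 0xdc→b13/s1 L1-HIT; vc=[3]
#6 0xdf→b13/s1 L1-HIT; vc=[3]
#7 0x37→b3/s1 VC-HIT; vc=[13]
#8 0x3f→b3/s1 L1-HIT; vc=[13]
#9 0x5f→b5/s1 MISS; vc=[13,3]
#10 0x3a→b3/s1 VC-HIT; vc=[13,5]

MISSES = 3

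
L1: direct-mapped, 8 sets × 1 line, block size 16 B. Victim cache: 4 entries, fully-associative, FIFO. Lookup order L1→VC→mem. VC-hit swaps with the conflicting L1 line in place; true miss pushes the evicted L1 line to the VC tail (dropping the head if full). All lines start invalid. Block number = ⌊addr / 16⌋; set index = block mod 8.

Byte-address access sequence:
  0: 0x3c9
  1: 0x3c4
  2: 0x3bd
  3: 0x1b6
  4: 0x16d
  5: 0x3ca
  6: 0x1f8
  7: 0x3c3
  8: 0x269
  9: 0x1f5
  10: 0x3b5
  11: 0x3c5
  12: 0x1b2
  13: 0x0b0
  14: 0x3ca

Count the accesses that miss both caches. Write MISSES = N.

0: 0x3c9 (blk 60, set 4) → MISS  vc=[]
1: 0x3c4 (blk 60, set 4) → L1-HIT  vc=[]
2: 0x3bd (blk 59, set 3) → MISS  vc=[]
3: 0x1b6 (blk 27, set 3) → MISS  vc=[59]
4: 0x16d (blk 22, set 6) → MISS  vc=[59]
5: 0x3ca (blk 60, set 4) → L1-HIT  vc=[59]
6: 0x1f8 (blk 31, set 7) → MISS  vc=[59]
7: 0x3c3 (blk 60, set 4) → L1-HIT  vc=[59]
8: 0x269 (blk 38, set 6) → MISS  vc=[59, 22]
9: 0x1f5 (blk 31, set 7) → L1-HIT  vc=[59, 22]
10: 0x3b5 (blk 59, set 3) → VC-HIT  vc=[27, 22]
11: 0x3c5 (blk 60, set 4) → L1-HIT  vc=[27, 22]
12: 0x1b2 (blk 27, set 3) → VC-HIT  vc=[59, 22]
13: 0xb0 (blk 11, set 3) → MISS  vc=[59, 22, 27]
14: 0x3ca (blk 60, set 4) → L1-HIT  vc=[59, 22, 27]

MISSES = 7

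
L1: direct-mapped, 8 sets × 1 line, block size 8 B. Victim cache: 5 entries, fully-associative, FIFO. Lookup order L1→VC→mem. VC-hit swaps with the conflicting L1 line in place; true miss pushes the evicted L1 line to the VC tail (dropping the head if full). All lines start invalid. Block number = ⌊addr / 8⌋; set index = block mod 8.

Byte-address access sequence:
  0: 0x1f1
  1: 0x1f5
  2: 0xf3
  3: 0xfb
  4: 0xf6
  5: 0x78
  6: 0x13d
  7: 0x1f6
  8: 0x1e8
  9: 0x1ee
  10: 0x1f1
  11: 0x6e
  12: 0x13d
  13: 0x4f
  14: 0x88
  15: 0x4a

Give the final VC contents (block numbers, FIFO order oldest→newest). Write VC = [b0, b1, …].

VC = [30, 31, 15, 61, 17]

0: 0x1f1 (blk 62, set 6) → MISS  vc=[]
1: 0x1f5 (blk 62, set 6) → L1-HIT  vc=[]
2: 0xf3 (blk 30, set 6) → MISS  vc=[62]
3: 0xfb (blk 31, set 7) → MISS  vc=[62]
4: 0xf6 (blk 30, set 6) → L1-HIT  vc=[62]
5: 0x78 (blk 15, set 7) → MISS  vc=[62, 31]
6: 0x13d (blk 39, set 7) → MISS  vc=[62, 31, 15]
7: 0x1f6 (blk 62, set 6) → VC-HIT  vc=[30, 31, 15]
8: 0x1e8 (blk 61, set 5) → MISS  vc=[30, 31, 15]
9: 0x1ee (blk 61, set 5) → L1-HIT  vc=[30, 31, 15]
10: 0x1f1 (blk 62, set 6) → L1-HIT  vc=[30, 31, 15]
11: 0x6e (blk 13, set 5) → MISS  vc=[30, 31, 15, 61]
12: 0x13d (blk 39, set 7) → L1-HIT  vc=[30, 31, 15, 61]
13: 0x4f (blk 9, set 1) → MISS  vc=[30, 31, 15, 61]
14: 0x88 (blk 17, set 1) → MISS  vc=[30, 31, 15, 61, 9]
15: 0x4a (blk 9, set 1) → VC-HIT  vc=[30, 31, 15, 61, 17]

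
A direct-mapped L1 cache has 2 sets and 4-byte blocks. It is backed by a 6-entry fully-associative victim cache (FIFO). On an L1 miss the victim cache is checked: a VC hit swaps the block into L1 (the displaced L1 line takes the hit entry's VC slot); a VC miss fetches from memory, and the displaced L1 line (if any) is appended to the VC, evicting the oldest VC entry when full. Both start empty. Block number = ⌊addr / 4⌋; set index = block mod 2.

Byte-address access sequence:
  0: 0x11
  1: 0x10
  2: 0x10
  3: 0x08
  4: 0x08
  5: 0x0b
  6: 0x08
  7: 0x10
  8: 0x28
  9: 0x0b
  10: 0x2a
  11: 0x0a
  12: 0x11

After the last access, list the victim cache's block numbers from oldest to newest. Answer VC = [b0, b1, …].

VC = [10, 2]

#0 0x11→b4/s0 MISS; vc=[]
#1 0x10→b4/s0 L1-HIT; vc=[]
#2 0x10→b4/s0 L1-HIT; vc=[]
#3 0x8→b2/s0 MISS; vc=[4]
#4 0x8→b2/s0 L1-HIT; vc=[4]
#5 0xb→b2/s0 L1-HIT; vc=[4]
#6 0x8→b2/s0 L1-HIT; vc=[4]
#7 0x10→b4/s0 VC-HIT; vc=[2]
#8 0x28→b10/s0 MISS; vc=[2,4]
#9 0xb→b2/s0 VC-HIT; vc=[10,4]
#10 0x2a→b10/s0 VC-HIT; vc=[2,4]
#11 0xa→b2/s0 VC-HIT; vc=[10,4]
#12 0x11→b4/s0 VC-HIT; vc=[10,2]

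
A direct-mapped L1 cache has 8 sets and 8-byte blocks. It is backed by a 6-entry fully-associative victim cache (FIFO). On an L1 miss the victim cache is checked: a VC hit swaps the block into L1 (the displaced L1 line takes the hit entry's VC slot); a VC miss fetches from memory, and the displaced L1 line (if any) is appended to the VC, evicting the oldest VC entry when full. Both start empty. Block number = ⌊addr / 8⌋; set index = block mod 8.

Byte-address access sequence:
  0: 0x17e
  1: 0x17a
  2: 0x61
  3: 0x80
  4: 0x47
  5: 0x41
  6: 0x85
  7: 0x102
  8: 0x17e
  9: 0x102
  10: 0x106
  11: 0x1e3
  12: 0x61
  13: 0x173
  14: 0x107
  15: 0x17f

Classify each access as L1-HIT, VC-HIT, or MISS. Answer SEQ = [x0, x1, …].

  [0] addr=0x17e blk=47 s=7: MISS | VC []
  [1] addr=0x17a blk=47 s=7: L1-HIT | VC []
  [2] addr=0x61 blk=12 s=4: MISS | VC []
  [3] addr=0x80 blk=16 s=0: MISS | VC []
  [4] addr=0x47 blk=8 s=0: MISS | VC [16]
  [5] addr=0x41 blk=8 s=0: L1-HIT | VC [16]
  [6] addr=0x85 blk=16 s=0: VC-HIT | VC [8]
  [7] addr=0x102 blk=32 s=0: MISS | VC [8, 16]
  [8] addr=0x17e blk=47 s=7: L1-HIT | VC [8, 16]
  [9] addr=0x102 blk=32 s=0: L1-HIT | VC [8, 16]
  [10] addr=0x106 blk=32 s=0: L1-HIT | VC [8, 16]
  [11] addr=0x1e3 blk=60 s=4: MISS | VC [8, 16, 12]
  [12] addr=0x61 blk=12 s=4: VC-HIT | VC [8, 16, 60]
  [13] addr=0x173 blk=46 s=6: MISS | VC [8, 16, 60]
  [14] addr=0x107 blk=32 s=0: L1-HIT | VC [8, 16, 60]
  [15] addr=0x17f blk=47 s=7: L1-HIT | VC [8, 16, 60]

SEQ = [MISS, L1-HIT, MISS, MISS, MISS, L1-HIT, VC-HIT, MISS, L1-HIT, L1-HIT, L1-HIT, MISS, VC-HIT, MISS, L1-HIT, L1-HIT]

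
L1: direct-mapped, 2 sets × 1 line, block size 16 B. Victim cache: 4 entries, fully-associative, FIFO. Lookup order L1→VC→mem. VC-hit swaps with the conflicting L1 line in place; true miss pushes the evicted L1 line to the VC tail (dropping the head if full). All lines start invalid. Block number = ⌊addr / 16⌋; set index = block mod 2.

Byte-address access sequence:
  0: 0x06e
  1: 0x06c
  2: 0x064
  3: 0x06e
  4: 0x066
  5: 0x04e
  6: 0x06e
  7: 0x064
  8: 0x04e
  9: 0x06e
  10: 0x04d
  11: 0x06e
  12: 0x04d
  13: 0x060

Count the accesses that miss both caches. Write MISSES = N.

MISSES = 2

  [0] addr=0x6e blk=6 s=0: MISS | VC []
  [1] addr=0x6c blk=6 s=0: L1-HIT | VC []
  [2] addr=0x64 blk=6 s=0: L1-HIT | VC []
  [3] addr=0x6e blk=6 s=0: L1-HIT | VC []
  [4] addr=0x66 blk=6 s=0: L1-HIT | VC []
  [5] addr=0x4e blk=4 s=0: MISS | VC [6]
  [6] addr=0x6e blk=6 s=0: VC-HIT | VC [4]
  [7] addr=0x64 blk=6 s=0: L1-HIT | VC [4]
  [8] addr=0x4e blk=4 s=0: VC-HIT | VC [6]
  [9] addr=0x6e blk=6 s=0: VC-HIT | VC [4]
  [10] addr=0x4d blk=4 s=0: VC-HIT | VC [6]
  [11] addr=0x6e blk=6 s=0: VC-HIT | VC [4]
  [12] addr=0x4d blk=4 s=0: VC-HIT | VC [6]
  [13] addr=0x60 blk=6 s=0: VC-HIT | VC [4]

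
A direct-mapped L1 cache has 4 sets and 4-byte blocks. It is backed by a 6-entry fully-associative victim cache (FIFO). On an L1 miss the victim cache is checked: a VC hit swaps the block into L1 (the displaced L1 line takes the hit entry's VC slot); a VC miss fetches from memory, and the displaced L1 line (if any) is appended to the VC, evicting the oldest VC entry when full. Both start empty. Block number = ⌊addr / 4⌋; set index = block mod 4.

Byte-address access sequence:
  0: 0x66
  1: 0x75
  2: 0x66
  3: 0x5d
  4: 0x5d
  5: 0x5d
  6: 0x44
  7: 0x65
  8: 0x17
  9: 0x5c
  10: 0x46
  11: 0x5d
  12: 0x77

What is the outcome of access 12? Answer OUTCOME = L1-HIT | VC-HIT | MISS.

  [0] addr=0x66 blk=25 s=1: MISS | VC []
  [1] addr=0x75 blk=29 s=1: MISS | VC [25]
  [2] addr=0x66 blk=25 s=1: VC-HIT | VC [29]
  [3] addr=0x5d blk=23 s=3: MISS | VC [29]
  [4] addr=0x5d blk=23 s=3: L1-HIT | VC [29]
  [5] addr=0x5d blk=23 s=3: L1-HIT | VC [29]
  [6] addr=0x44 blk=17 s=1: MISS | VC [29, 25]
  [7] addr=0x65 blk=25 s=1: VC-HIT | VC [29, 17]
  [8] addr=0x17 blk=5 s=1: MISS | VC [29, 17, 25]
  [9] addr=0x5c blk=23 s=3: L1-HIT | VC [29, 17, 25]
  [10] addr=0x46 blk=17 s=1: VC-HIT | VC [29, 5, 25]
  [11] addr=0x5d blk=23 s=3: L1-HIT | VC [29, 5, 25]
  [12] addr=0x77 blk=29 s=1: VC-HIT | VC [17, 5, 25]

OUTCOME = VC-HIT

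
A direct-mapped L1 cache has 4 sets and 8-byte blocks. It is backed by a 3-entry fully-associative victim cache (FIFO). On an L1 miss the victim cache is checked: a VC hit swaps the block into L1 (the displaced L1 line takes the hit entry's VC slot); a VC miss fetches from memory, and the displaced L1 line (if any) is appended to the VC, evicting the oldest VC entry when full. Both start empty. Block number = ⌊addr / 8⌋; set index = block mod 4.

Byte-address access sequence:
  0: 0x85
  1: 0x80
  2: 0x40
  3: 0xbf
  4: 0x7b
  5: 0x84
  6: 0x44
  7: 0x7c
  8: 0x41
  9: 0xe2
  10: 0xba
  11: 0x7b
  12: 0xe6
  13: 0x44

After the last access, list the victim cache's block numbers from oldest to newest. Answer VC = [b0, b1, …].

#0 0x85→b16/s0 MISS; vc=[]
#1 0x80→b16/s0 L1-HIT; vc=[]
#2 0x40→b8/s0 MISS; vc=[16]
#3 0xbf→b23/s3 MISS; vc=[16]
#4 0x7b→b15/s3 MISS; vc=[16,23]
#5 0x84→b16/s0 VC-HIT; vc=[8,23]
#6 0x44→b8/s0 VC-HIT; vc=[16,23]
#7 0x7c→b15/s3 L1-HIT; vc=[16,23]
#8 0x41→b8/s0 L1-HIT; vc=[16,23]
#9 0xe2→b28/s0 MISS; vc=[16,23,8]
#10 0xba→b23/s3 VC-HIT; vc=[16,15,8]
#11 0x7b→b15/s3 VC-HIT; vc=[16,23,8]
#12 0xe6→b28/s0 L1-HIT; vc=[16,23,8]
#13 0x44→b8/s0 VC-HIT; vc=[16,23,28]

VC = [16, 23, 28]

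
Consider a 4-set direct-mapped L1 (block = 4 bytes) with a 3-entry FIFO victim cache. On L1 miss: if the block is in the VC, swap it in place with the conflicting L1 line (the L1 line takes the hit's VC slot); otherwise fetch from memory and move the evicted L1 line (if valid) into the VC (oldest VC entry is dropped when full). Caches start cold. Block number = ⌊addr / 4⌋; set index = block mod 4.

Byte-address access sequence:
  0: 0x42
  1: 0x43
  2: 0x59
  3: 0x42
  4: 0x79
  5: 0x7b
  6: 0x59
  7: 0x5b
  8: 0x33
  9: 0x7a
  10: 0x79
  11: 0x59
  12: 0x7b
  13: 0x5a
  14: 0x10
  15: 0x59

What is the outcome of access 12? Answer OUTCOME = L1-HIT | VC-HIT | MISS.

#0 0x42→b16/s0 MISS; vc=[]
#1 0x43→b16/s0 L1-HIT; vc=[]
#2 0x59→b22/s2 MISS; vc=[]
#3 0x42→b16/s0 L1-HIT; vc=[]
#4 0x79→b30/s2 MISS; vc=[22]
#5 0x7b→b30/s2 L1-HIT; vc=[22]
#6 0x59→b22/s2 VC-HIT; vc=[30]
#7 0x5b→b22/s2 L1-HIT; vc=[30]
#8 0x33→b12/s0 MISS; vc=[30,16]
#9 0x7a→b30/s2 VC-HIT; vc=[22,16]
#10 0x79→b30/s2 L1-HIT; vc=[22,16]
#11 0x59→b22/s2 VC-HIT; vc=[30,16]
#12 0x7b→b30/s2 VC-HIT; vc=[22,16]
#13 0x5a→b22/s2 VC-HIT; vc=[30,16]
#14 0x10→b4/s0 MISS; vc=[30,16,12]
#15 0x59→b22/s2 L1-HIT; vc=[30,16,12]

OUTCOME = VC-HIT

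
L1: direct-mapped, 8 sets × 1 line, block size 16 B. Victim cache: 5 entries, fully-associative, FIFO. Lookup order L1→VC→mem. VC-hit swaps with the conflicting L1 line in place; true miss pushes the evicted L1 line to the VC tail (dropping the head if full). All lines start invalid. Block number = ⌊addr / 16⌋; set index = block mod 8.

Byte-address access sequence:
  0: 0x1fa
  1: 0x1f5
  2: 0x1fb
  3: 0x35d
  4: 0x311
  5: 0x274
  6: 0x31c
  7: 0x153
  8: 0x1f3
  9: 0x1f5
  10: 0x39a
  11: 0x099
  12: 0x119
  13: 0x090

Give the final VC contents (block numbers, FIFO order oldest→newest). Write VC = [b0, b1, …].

VC = [39, 53, 49, 57, 17]

  [0] addr=0x1fa blk=31 s=7: MISS | VC []
  [1] addr=0x1f5 blk=31 s=7: L1-HIT | VC []
  [2] addr=0x1fb blk=31 s=7: L1-HIT | VC []
  [3] addr=0x35d blk=53 s=5: MISS | VC []
  [4] addr=0x311 blk=49 s=1: MISS | VC []
  [5] addr=0x274 blk=39 s=7: MISS | VC [31]
  [6] addr=0x31c blk=49 s=1: L1-HIT | VC [31]
  [7] addr=0x153 blk=21 s=5: MISS | VC [31, 53]
  [8] addr=0x1f3 blk=31 s=7: VC-HIT | VC [39, 53]
  [9] addr=0x1f5 blk=31 s=7: L1-HIT | VC [39, 53]
  [10] addr=0x39a blk=57 s=1: MISS | VC [39, 53, 49]
  [11] addr=0x99 blk=9 s=1: MISS | VC [39, 53, 49, 57]
  [12] addr=0x119 blk=17 s=1: MISS | VC [39, 53, 49, 57, 9]
  [13] addr=0x90 blk=9 s=1: VC-HIT | VC [39, 53, 49, 57, 17]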